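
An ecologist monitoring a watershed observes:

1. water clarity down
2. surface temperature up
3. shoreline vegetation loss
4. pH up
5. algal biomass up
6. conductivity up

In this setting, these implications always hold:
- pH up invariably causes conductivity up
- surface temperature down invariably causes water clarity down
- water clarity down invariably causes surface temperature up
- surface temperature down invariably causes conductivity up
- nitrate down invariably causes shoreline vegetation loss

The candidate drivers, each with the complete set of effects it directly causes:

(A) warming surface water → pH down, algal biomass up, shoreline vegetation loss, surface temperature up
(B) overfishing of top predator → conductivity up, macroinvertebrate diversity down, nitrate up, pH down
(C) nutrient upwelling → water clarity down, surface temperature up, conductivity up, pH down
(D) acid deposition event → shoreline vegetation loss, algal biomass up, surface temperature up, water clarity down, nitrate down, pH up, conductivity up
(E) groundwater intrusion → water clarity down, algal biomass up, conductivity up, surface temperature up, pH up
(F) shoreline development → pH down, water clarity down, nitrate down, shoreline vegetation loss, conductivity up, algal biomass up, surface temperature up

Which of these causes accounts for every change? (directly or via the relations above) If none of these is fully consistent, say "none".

D

For each candidate, compare predicted effects to what was observed:
(A) warming surface water — fails on water clarity down, pH up, conductivity up (predicts pH down, not pH up)
(B) overfishing of top predator — water clarity down -; surface temperature up -; shoreline vegetation loss -; pH up -; algal biomass up -; conductivity up +
(C) nutrient upwelling — water clarity down +; surface temperature up +; shoreline vegetation loss -; pH up -; algal biomass up -; conductivity up +
(D) acid deposition event — water clarity down +; surface temperature up +; shoreline vegetation loss +; pH up +; algal biomass up +; conductivity up +
(E) groundwater intrusion — water clarity down +; surface temperature up +; shoreline vegetation loss -; pH up +; algal biomass up +; conductivity up +
(F) shoreline development — water clarity down +; surface temperature up +; shoreline vegetation loss +; pH up -; algal biomass up +; conductivity up +
Only (D) is consistent with every observation.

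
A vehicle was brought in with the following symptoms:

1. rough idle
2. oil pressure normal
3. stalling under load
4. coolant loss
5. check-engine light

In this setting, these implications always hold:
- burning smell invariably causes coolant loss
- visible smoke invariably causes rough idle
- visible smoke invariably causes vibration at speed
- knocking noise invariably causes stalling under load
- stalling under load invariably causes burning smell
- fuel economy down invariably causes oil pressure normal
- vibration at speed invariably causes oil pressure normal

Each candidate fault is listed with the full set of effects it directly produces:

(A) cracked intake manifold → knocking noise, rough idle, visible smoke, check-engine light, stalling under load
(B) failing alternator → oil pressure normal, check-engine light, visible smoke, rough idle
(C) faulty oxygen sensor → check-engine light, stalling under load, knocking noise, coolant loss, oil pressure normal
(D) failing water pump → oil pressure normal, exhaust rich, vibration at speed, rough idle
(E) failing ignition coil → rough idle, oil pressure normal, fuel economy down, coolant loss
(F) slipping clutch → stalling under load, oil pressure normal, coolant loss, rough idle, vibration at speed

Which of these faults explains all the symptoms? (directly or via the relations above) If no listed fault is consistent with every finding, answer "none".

A

Testing each hypothesis:
(A) cracked intake manifold — accounts for every observation (oil pressure normal by visible smoke → vibration at speed → oil pressure normal)
(B) failing alternator — rough idle match; oil pressure normal match; stalling under load miss; coolant loss miss; check-engine light match
(C) faulty oxygen sensor — does not account for rough idle
(D) failing water pump — does not account for stalling under load, coolant loss, check-engine light
(E) failing ignition coil — rough idle match; oil pressure normal match; stalling under load miss; coolant loss match; check-engine light miss
(F) slipping clutch — rough idle match; oil pressure normal match; stalling under load match; coolant loss match; check-engine light miss
(A) alone accounts for all the evidence.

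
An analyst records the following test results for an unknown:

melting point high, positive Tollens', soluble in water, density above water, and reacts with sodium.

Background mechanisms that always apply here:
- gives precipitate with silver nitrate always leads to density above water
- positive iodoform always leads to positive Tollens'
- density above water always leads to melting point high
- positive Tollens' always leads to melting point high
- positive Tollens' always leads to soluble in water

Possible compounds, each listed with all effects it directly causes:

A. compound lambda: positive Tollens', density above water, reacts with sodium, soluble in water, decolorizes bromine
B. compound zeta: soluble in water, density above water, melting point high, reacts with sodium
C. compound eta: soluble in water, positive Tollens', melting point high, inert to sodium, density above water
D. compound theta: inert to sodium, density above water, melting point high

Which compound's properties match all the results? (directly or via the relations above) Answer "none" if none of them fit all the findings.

A

Per-candidate check:
(A) compound lambda — accounts for every observation (melting point high by positive Tollens' → melting point high)
(B) compound zeta — melting point high +; positive Tollens' -; soluble in water +; density above water +; reacts with sodium +
(C) compound eta — fails on reacts with sodium (predicts inert to sodium, not reacts with sodium)
(D) compound theta — fails on positive Tollens', soluble in water, reacts with sodium (predicts inert to sodium, not reacts with sodium)
(A) is the only candidate with no mismatches.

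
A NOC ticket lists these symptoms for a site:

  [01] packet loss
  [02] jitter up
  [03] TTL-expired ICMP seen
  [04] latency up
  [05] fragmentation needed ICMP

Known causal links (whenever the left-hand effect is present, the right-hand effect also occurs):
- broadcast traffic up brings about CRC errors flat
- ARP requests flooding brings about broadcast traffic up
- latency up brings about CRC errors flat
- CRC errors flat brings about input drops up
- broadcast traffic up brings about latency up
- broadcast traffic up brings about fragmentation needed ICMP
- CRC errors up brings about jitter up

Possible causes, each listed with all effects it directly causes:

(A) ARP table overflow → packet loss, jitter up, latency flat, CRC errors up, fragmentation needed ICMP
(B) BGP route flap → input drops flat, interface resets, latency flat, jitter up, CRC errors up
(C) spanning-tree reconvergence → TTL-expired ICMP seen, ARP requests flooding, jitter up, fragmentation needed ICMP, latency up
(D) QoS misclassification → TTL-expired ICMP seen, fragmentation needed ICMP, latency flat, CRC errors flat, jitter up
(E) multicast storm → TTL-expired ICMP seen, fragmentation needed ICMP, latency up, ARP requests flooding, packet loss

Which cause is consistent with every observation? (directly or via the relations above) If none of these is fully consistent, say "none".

none

For each candidate, compare predicted effects to what was observed:
(A) ARP table overflow — packet loss match; jitter up match; TTL-expired ICMP seen miss; latency up miss; fragmentation needed ICMP match
(B) BGP route flap — packet loss miss; jitter up match; TTL-expired ICMP seen miss; latency up miss; fragmentation needed ICMP miss
(C) spanning-tree reconvergence — does not account for packet loss
(D) QoS misclassification — fails on packet loss, latency up (predicts latency flat, not latency up)
(E) multicast storm — packet loss match; jitter up miss; TTL-expired ICMP seen match; latency up match; fragmentation needed ICMP match
None of the listed candidates fits everything.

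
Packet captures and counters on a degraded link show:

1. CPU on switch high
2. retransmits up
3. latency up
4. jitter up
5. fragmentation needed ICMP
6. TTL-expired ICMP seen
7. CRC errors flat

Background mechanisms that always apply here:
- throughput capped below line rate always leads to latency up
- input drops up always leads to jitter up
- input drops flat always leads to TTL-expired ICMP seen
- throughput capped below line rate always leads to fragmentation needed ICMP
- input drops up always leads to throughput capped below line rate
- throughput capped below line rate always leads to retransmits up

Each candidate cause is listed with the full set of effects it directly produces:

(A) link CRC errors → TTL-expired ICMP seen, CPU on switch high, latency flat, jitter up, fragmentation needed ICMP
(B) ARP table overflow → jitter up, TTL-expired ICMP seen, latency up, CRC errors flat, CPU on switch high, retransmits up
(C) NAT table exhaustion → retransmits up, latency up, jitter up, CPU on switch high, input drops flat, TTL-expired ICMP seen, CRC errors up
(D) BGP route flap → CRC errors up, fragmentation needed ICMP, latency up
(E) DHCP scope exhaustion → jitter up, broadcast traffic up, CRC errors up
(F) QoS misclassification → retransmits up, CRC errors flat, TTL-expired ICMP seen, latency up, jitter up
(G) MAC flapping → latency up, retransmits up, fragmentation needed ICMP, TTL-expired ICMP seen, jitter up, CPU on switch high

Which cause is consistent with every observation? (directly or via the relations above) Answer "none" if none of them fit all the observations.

Per-candidate check:
(A) link CRC errors — CPU on switch high ✓; retransmits up ✗; latency up ✗; jitter up ✓; fragmentation needed ICMP ✓; TTL-expired ICMP seen ✓; CRC errors flat ✗
(B) ARP table overflow — CPU on switch high ✓; retransmits up ✓; latency up ✓; jitter up ✓; fragmentation needed ICMP ✗; TTL-expired ICMP seen ✓; CRC errors flat ✓
(C) NAT table exhaustion — CPU on switch high ✓; retransmits up ✓; latency up ✓; jitter up ✓; fragmentation needed ICMP ✗; TTL-expired ICMP seen ✓; CRC errors flat ✗
(D) BGP route flap — CPU on switch high ✗; retransmits up ✗; latency up ✓; jitter up ✗; fragmentation needed ICMP ✓; TTL-expired ICMP seen ✗; CRC errors flat ✗
(E) DHCP scope exhaustion — CPU on switch high ✗; retransmits up ✗; latency up ✗; jitter up ✓; fragmentation needed ICMP ✗; TTL-expired ICMP seen ✗; CRC errors flat ✗
(F) QoS misclassification — CPU on switch high ✗; retransmits up ✓; latency up ✓; jitter up ✓; fragmentation needed ICMP ✗; TTL-expired ICMP seen ✓; CRC errors flat ✓
(G) MAC flapping — CPU on switch high ✓; retransmits up ✓; latency up ✓; jitter up ✓; fragmentation needed ICMP ✓; TTL-expired ICMP seen ✓; CRC errors flat ✗
Every candidate fails on at least one observation.

none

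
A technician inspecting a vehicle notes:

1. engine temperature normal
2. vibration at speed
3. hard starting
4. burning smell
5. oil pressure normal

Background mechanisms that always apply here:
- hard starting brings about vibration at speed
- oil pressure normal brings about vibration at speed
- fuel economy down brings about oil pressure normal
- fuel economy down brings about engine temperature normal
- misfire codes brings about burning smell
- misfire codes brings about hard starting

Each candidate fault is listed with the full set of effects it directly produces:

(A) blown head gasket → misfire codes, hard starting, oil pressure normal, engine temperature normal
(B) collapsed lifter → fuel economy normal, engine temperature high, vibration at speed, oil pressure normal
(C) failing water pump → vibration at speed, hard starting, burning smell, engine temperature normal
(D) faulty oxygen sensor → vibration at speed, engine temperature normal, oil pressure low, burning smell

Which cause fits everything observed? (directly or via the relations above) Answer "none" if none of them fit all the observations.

Checking each candidate against the observations:
(A) blown head gasket — accounts for every observation (vibration at speed through hard starting → vibration at speed)
(B) collapsed lifter — fails on engine temperature normal, hard starting, burning smell (predicts engine temperature high, not engine temperature normal)
(C) failing water pump — engine temperature normal ✓; vibration at speed ✓; hard starting ✓; burning smell ✓; oil pressure normal ✗
(D) faulty oxygen sensor — fails on hard starting, oil pressure normal (predicts oil pressure low, not oil pressure normal)
Only (A) is consistent with every observation.

A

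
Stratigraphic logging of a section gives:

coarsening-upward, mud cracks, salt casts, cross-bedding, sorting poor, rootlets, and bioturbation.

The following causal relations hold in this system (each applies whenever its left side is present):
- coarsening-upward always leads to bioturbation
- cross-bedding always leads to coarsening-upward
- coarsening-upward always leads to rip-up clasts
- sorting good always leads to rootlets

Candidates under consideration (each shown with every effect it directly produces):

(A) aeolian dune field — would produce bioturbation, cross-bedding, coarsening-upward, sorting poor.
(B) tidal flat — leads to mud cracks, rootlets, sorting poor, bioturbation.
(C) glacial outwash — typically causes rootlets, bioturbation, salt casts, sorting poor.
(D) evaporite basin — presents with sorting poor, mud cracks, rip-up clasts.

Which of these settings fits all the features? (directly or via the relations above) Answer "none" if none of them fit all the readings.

none

Checking each candidate against the observations:
(A) aeolian dune field — does not account for mud cracks, salt casts, rootlets
(B) tidal flat — coarsening-upward NO; mud cracks yes; salt casts NO; cross-bedding NO; sorting poor yes; rootlets yes; bioturbation yes
(C) glacial outwash — coarsening-upward NO; mud cracks NO; salt casts yes; cross-bedding NO; sorting poor yes; rootlets yes; bioturbation yes
(D) evaporite basin — coarsening-upward NO; mud cracks yes; salt casts NO; cross-bedding NO; sorting poor yes; rootlets NO; bioturbation NO
None of the listed candidates fits everything.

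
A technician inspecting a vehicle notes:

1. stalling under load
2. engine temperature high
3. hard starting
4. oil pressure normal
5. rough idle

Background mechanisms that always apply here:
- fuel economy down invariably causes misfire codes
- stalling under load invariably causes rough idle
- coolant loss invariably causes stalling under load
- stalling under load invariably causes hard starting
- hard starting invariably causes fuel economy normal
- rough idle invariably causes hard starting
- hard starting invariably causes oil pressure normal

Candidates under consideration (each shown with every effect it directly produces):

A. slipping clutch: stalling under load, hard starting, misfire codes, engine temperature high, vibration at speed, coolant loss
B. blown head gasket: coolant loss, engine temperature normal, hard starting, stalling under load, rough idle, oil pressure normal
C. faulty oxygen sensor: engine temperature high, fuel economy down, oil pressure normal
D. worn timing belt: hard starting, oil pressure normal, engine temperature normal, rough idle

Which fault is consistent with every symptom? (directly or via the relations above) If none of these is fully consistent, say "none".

A

Per-candidate check:
(A) slipping clutch — accounts for every observation (oil pressure normal through hard starting → oil pressure normal)
(B) blown head gasket — stalling under load yes; engine temperature high NO; hard starting yes; oil pressure normal yes; rough idle yes
(C) faulty oxygen sensor — does not account for stalling under load, hard starting, rough idle
(D) worn timing belt — fails on stalling under load, engine temperature high (predicts engine temperature normal, not engine temperature high)
(A) alone accounts for all the evidence.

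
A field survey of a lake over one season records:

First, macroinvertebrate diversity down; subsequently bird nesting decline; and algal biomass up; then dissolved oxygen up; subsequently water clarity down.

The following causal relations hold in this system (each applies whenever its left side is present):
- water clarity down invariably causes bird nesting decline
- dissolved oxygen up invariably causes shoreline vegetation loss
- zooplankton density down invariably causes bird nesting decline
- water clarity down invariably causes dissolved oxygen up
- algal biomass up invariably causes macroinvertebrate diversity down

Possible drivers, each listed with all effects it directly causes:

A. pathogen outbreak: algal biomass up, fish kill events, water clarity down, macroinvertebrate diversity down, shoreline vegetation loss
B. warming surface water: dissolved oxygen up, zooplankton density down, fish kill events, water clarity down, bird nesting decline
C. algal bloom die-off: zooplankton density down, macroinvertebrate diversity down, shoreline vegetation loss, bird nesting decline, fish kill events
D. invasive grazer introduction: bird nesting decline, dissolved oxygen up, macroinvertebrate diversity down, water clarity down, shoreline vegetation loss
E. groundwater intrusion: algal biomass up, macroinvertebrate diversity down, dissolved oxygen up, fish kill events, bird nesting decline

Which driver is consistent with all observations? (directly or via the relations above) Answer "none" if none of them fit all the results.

Per-candidate check:
(A) pathogen outbreak — macroinvertebrate diversity down ✓; bird nesting decline ✓ (via water clarity down → bird nesting decline); algal biomass up ✓; dissolved oxygen up ✓ (via water clarity down → dissolved oxygen up); water clarity down ✓
(B) warming surface water — macroinvertebrate diversity down ✗; bird nesting decline ✓; algal biomass up ✗; dissolved oxygen up ✓; water clarity down ✓
(C) algal bloom die-off — macroinvertebrate diversity down ✓; bird nesting decline ✓; algal biomass up ✗; dissolved oxygen up ✗; water clarity down ✗
(D) invasive grazer introduction — does not account for algal biomass up
(E) groundwater intrusion — does not account for water clarity down
(A) is the only candidate with no mismatches.

A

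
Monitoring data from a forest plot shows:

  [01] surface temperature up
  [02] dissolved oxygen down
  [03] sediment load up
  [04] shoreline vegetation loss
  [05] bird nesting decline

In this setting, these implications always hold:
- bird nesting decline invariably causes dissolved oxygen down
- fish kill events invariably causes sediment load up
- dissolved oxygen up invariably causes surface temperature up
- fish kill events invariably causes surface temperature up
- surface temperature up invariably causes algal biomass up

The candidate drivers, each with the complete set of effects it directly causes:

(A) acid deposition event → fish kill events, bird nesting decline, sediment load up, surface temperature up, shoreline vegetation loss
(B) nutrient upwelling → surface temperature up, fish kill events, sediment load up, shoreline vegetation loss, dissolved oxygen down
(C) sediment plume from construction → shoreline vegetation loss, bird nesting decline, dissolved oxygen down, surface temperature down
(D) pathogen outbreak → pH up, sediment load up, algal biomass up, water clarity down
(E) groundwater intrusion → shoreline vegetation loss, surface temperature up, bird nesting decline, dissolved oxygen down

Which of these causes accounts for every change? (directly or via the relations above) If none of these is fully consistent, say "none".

A

For each candidate, compare predicted effects to what was observed:
(A) acid deposition event — surface temperature up yes; dissolved oxygen down yes (by bird nesting decline → dissolved oxygen down); sediment load up yes; shoreline vegetation loss yes; bird nesting decline yes
(B) nutrient upwelling — surface temperature up yes; dissolved oxygen down yes; sediment load up yes; shoreline vegetation loss yes; bird nesting decline NO
(C) sediment plume from construction — surface temperature up NO; dissolved oxygen down yes; sediment load up NO; shoreline vegetation loss yes; bird nesting decline yes
(D) pathogen outbreak — does not account for surface temperature up, dissolved oxygen down, shoreline vegetation loss, bird nesting decline
(E) groundwater intrusion — surface temperature up yes; dissolved oxygen down yes; sediment load up NO; shoreline vegetation loss yes; bird nesting decline yes
Only (A) is consistent with every observation.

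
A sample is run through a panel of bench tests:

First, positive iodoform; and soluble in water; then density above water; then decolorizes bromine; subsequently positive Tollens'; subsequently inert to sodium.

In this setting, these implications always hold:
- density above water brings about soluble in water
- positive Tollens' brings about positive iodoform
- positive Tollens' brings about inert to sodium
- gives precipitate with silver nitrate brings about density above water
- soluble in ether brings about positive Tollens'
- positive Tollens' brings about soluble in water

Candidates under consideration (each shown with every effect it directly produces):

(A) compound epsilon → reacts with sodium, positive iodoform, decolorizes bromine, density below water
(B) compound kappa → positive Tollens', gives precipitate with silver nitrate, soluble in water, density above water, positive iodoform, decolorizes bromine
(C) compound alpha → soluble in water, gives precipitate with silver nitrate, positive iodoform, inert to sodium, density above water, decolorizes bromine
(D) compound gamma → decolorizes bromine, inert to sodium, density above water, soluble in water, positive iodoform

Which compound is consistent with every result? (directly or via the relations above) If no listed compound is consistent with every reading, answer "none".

B

Per-candidate check:
(A) compound epsilon — positive iodoform match; soluble in water miss; density above water miss; decolorizes bromine match; positive Tollens' miss; inert to sodium miss
(B) compound kappa — positive iodoform match; soluble in water match; density above water match; decolorizes bromine match; positive Tollens' match; inert to sodium match (via positive Tollens' → inert to sodium)
(C) compound alpha — positive iodoform match; soluble in water match; density above water match; decolorizes bromine match; positive Tollens' miss; inert to sodium match
(D) compound gamma — positive iodoform match; soluble in water match; density above water match; decolorizes bromine match; positive Tollens' miss; inert to sodium match
(B) alone accounts for all the evidence.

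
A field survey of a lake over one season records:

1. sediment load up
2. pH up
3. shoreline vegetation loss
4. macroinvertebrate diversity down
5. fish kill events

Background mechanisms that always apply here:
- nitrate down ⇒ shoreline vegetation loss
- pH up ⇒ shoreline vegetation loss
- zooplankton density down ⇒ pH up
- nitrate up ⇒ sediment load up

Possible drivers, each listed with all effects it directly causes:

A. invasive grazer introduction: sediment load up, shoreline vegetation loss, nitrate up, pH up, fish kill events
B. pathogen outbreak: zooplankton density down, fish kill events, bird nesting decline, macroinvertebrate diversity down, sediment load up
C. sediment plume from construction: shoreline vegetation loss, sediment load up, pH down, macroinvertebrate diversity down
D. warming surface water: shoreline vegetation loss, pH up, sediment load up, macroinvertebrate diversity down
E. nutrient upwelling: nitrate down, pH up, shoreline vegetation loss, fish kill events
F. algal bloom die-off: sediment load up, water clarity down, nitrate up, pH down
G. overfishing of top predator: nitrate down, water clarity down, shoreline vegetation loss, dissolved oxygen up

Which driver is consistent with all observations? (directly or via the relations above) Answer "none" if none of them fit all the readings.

B

Checking each candidate against the observations:
(A) invasive grazer introduction — sediment load up match; pH up match; shoreline vegetation loss match; macroinvertebrate diversity down miss; fish kill events match
(B) pathogen outbreak — sediment load up match; pH up match (through zooplankton density down → pH up); shoreline vegetation loss match (through zooplankton density down → pH up → shoreline vegetation loss); macroinvertebrate diversity down match; fish kill events match
(C) sediment plume from construction — fails on pH up, fish kill events (predicts pH down, not pH up)
(D) warming surface water — does not account for fish kill events
(E) nutrient upwelling — sediment load up miss; pH up match; shoreline vegetation loss match; macroinvertebrate diversity down miss; fish kill events match
(F) algal bloom die-off — sediment load up match; pH up miss; shoreline vegetation loss miss; macroinvertebrate diversity down miss; fish kill events miss
(G) overfishing of top predator — sediment load up miss; pH up miss; shoreline vegetation loss match; macroinvertebrate diversity down miss; fish kill events miss
(B) is the only candidate with no mismatches.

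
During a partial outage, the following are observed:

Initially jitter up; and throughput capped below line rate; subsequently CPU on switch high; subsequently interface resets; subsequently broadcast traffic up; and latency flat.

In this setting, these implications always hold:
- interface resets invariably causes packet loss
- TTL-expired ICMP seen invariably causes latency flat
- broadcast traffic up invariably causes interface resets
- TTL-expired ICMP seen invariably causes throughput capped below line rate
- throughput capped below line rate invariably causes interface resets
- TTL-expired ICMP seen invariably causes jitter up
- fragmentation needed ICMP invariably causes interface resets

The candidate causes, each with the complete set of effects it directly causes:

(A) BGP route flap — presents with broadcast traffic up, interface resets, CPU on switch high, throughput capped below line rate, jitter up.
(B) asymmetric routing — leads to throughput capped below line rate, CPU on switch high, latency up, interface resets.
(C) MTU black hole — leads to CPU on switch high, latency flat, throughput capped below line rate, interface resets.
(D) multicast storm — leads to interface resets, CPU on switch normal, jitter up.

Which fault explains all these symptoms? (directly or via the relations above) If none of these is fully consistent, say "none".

Per-candidate check:
(A) BGP route flap — does not account for latency flat
(B) asymmetric routing — fails on jitter up, broadcast traffic up, latency flat (predicts latency up, not latency flat)
(C) MTU black hole — jitter up -; throughput capped below line rate +; CPU on switch high +; interface resets +; broadcast traffic up -; latency flat +
(D) multicast storm — fails on throughput capped below line rate, CPU on switch high, broadcast traffic up, latency flat (predicts CPU on switch normal, not CPU on switch high)
Every candidate fails on at least one observation.

none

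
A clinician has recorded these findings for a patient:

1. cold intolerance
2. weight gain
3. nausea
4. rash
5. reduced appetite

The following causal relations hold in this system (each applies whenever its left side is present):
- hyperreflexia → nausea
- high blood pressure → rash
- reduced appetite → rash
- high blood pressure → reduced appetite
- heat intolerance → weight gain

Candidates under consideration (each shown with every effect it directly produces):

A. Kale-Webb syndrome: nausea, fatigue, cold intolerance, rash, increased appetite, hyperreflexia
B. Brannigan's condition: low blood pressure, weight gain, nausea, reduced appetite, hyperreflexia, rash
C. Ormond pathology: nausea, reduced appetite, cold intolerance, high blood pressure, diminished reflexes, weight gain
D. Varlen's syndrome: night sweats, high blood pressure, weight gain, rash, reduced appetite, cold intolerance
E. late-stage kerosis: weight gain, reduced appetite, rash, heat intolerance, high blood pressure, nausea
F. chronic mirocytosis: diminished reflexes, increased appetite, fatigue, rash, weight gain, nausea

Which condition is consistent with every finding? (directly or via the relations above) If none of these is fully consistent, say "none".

C

For each candidate, compare predicted effects to what was observed:
(A) Kale-Webb syndrome — fails on weight gain, reduced appetite (predicts increased appetite, not reduced appetite)
(B) Brannigan's condition — does not account for cold intolerance
(C) Ormond pathology — cold intolerance ✓; weight gain ✓; nausea ✓; rash ✓ (by reduced appetite → rash); reduced appetite ✓
(D) Varlen's syndrome — cold intolerance ✓; weight gain ✓; nausea ✗; rash ✓; reduced appetite ✓
(E) late-stage kerosis — cold intolerance ✗; weight gain ✓; nausea ✓; rash ✓; reduced appetite ✓
(F) chronic mirocytosis — cold intolerance ✗; weight gain ✓; nausea ✓; rash ✓; reduced appetite ✗
Only (C) is consistent with every observation.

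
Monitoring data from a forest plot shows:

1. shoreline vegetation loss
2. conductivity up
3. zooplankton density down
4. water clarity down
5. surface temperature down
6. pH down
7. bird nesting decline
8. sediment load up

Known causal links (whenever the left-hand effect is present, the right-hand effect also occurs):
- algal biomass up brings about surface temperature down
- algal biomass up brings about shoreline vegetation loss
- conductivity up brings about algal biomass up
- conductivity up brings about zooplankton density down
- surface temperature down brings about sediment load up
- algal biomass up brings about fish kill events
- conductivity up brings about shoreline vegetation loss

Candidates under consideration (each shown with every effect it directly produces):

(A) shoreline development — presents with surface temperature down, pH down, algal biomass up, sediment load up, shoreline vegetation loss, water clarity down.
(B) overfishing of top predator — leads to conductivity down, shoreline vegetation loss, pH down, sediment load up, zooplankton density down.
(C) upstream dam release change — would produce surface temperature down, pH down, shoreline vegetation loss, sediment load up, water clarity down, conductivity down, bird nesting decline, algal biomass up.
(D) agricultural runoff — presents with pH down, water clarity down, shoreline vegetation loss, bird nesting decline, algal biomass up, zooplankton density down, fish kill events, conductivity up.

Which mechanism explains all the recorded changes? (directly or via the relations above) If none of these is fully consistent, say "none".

D

For each candidate, compare predicted effects to what was observed:
(A) shoreline development — shoreline vegetation loss +; conductivity up -; zooplankton density down -; water clarity down +; surface temperature down +; pH down +; bird nesting decline -; sediment load up +
(B) overfishing of top predator — shoreline vegetation loss +; conductivity up -; zooplankton density down +; water clarity down -; surface temperature down -; pH down +; bird nesting decline -; sediment load up +
(C) upstream dam release change — shoreline vegetation loss +; conductivity up -; zooplankton density down -; water clarity down +; surface temperature down +; pH down +; bird nesting decline +; sediment load up +
(D) agricultural runoff — shoreline vegetation loss +; conductivity up +; zooplankton density down +; water clarity down +; surface temperature down + (through algal biomass up → surface temperature down); pH down +; bird nesting decline +; sediment load up + (through algal biomass up → surface temperature down → sediment load up)
Only (D) is consistent with every observation.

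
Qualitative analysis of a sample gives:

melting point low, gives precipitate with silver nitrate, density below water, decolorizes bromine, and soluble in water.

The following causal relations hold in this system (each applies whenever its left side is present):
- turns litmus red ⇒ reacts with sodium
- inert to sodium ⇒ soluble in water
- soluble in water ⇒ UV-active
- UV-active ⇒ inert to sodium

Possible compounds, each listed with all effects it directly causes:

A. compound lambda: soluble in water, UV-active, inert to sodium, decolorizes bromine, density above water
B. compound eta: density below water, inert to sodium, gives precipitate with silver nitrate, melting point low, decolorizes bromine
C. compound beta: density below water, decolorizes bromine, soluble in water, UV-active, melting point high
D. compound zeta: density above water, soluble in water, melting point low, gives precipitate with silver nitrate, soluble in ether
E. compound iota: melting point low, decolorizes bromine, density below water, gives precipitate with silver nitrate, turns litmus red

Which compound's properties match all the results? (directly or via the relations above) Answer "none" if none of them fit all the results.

B

Testing each hypothesis:
(A) compound lambda — fails on melting point low, gives precipitate with silver nitrate, density below water (predicts density above water, not density below water)
(B) compound eta — accounts for every observation (soluble in water by inert to sodium → soluble in water)
(C) compound beta — melting point low miss; gives precipitate with silver nitrate miss; density below water match; decolorizes bromine match; soluble in water match
(D) compound zeta — fails on density below water, decolorizes bromine (predicts density above water, not density below water)
(E) compound iota — does not account for soluble in water
(B) alone accounts for all the evidence.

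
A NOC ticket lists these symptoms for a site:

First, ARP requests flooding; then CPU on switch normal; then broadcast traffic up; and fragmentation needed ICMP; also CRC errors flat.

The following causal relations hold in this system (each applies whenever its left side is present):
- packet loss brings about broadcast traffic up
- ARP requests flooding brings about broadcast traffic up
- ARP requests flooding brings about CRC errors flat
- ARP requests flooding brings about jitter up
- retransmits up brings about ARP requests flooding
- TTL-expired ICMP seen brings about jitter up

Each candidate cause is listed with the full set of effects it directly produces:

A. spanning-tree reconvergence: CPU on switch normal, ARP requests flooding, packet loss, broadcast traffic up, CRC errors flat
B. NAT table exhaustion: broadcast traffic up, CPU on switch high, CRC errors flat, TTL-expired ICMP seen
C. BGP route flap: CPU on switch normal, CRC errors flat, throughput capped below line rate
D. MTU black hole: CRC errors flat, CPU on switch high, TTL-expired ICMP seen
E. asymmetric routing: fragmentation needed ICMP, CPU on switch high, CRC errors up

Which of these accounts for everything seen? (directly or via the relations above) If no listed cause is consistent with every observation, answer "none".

none

Checking each candidate against the observations:
(A) spanning-tree reconvergence — ARP requests flooding yes; CPU on switch normal yes; broadcast traffic up yes; fragmentation needed ICMP NO; CRC errors flat yes
(B) NAT table exhaustion — ARP requests flooding NO; CPU on switch normal NO; broadcast traffic up yes; fragmentation needed ICMP NO; CRC errors flat yes
(C) BGP route flap — does not account for ARP requests flooding, broadcast traffic up, fragmentation needed ICMP
(D) MTU black hole — fails on ARP requests flooding, CPU on switch normal, broadcast traffic up, fragmentation needed ICMP (predicts CPU on switch high, not CPU on switch normal)
(E) asymmetric routing — fails on ARP requests flooding, CPU on switch normal, broadcast traffic up, CRC errors flat (predicts CPU on switch high, not CPU on switch normal; predicts CRC errors up, not CRC errors flat)
No candidate is consistent with all observations.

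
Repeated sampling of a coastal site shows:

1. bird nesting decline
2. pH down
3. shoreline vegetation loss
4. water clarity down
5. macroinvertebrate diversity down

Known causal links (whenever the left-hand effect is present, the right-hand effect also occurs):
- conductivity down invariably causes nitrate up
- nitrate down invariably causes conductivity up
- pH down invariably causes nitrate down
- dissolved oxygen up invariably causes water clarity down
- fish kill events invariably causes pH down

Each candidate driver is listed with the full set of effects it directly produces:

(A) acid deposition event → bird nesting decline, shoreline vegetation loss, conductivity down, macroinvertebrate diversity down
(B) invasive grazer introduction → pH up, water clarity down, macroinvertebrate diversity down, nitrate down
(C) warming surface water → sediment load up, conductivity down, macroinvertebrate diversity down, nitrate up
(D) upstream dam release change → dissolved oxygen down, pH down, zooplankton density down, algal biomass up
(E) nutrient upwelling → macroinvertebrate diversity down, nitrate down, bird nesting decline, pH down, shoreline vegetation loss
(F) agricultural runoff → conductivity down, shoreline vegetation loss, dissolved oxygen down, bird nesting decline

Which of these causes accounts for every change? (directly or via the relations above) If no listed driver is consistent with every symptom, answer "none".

Per-candidate check:
(A) acid deposition event — does not account for pH down, water clarity down
(B) invasive grazer introduction — bird nesting decline ✗; pH down ✗; shoreline vegetation loss ✗; water clarity down ✓; macroinvertebrate diversity down ✓
(C) warming surface water — bird nesting decline ✗; pH down ✗; shoreline vegetation loss ✗; water clarity down ✗; macroinvertebrate diversity down ✓
(D) upstream dam release change — does not account for bird nesting decline, shoreline vegetation loss, water clarity down, macroinvertebrate diversity down
(E) nutrient upwelling — bird nesting decline ✓; pH down ✓; shoreline vegetation loss ✓; water clarity down ✗; macroinvertebrate diversity down ✓
(F) agricultural runoff — bird nesting decline ✓; pH down ✗; shoreline vegetation loss ✓; water clarity down ✗; macroinvertebrate diversity down ✗
None of the listed candidates fits everything.

none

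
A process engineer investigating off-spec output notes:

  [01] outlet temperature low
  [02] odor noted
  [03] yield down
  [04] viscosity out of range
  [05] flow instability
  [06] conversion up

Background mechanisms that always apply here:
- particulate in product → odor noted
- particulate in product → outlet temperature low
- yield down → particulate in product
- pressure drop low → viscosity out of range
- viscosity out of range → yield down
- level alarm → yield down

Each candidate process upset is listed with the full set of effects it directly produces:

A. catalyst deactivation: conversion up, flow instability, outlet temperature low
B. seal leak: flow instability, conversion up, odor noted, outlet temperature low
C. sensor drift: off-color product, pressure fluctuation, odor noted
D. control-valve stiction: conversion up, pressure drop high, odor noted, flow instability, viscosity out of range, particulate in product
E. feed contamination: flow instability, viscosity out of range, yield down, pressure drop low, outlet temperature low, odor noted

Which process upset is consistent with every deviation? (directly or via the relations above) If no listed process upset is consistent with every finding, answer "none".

Testing each hypothesis:
(A) catalyst deactivation — outlet temperature low +; odor noted -; yield down -; viscosity out of range -; flow instability +; conversion up +
(B) seal leak — does not account for yield down, viscosity out of range
(C) sensor drift — does not account for outlet temperature low, yield down, viscosity out of range, flow instability, conversion up
(D) control-valve stiction — outlet temperature low + (by particulate in product → outlet temperature low); odor noted +; yield down + (by viscosity out of range → yield down); viscosity out of range +; flow instability +; conversion up +
(E) feed contamination — does not account for conversion up
(D) is the only candidate with no mismatches.

D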